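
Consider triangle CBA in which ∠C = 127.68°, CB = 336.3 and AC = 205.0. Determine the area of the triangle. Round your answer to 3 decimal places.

Area = ½·AC·CB·sin C ≈ 27281.

27281.425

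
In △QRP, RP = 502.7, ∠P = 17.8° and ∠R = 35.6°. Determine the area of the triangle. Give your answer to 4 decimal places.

The third angle is ∠Q = 180° − ∠R − ∠P = 126.60°.
Law of sines: PQ = RP·sin R/sin Q ≈ 364.51.
Law of sines: QR = RP·sin P/sin Q ≈ 191.42.
Area = ½·RP·PQ·sin P ≈ 28008.

28007.5076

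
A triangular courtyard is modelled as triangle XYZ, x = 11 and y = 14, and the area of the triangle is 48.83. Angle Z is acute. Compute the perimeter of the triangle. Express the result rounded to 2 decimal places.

From area = ½·x·y·sin Z, we get sin Z = 2·area/(x·y) ≈ 0.63416.
Taking the acute solution, ∠Z ≈ 39.36°.
Law of cosines then gives z ≈ 8.8799.
Perimeter = 11 + 14 + 8.8799 = 33.88.

perimeter ≈ 33.88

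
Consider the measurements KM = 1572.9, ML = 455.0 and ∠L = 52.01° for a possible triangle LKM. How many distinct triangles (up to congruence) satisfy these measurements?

1

ML·sin L = 455.0·sin(52.01°) ≈ 358.6.
Since KM ≥ ML, exactly one triangle exists.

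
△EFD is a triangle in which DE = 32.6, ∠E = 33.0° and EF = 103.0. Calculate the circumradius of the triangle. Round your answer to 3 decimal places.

R ≈ 71.345

By the law of cosines, FD² = DE² + EF² − 2·DE·EF·cos E = 6039.6, so FD ≈ 77.715.
Area = ½·DE·EF·sin E ≈ 914.39.
Circumradius = FD/(2 sin E) ≈ 71.345.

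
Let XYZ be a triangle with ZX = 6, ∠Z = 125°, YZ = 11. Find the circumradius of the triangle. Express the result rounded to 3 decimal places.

By the law of cosines, XY² = YZ² + ZX² − 2·YZ·ZX·cos Z = 232.71, so XY ≈ 15.255.
Area = ½·YZ·ZX·sin Z ≈ 27.032.
Circumradius = XY/(2 sin Z) ≈ 9.3114.

9.311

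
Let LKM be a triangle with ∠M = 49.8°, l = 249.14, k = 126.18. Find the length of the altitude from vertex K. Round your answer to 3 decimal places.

h_K ≈ 190.292

By the law of cosines, m² = l² + k² − 2·l·k·cos M = 37410, so m ≈ 193.42.
Area = ½·l·k·sin M ≈ 12006.
The altitude from K has length 2·area/k ≈ 190.29.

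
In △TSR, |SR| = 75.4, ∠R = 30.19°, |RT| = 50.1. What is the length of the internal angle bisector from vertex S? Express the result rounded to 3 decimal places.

By the law of cosines, |TS|² = |SR|² + |RT|² − 2·|SR|·|RT|·cos R = 1664.8, so |TS| ≈ 40.802.
Law of cosines again: cos S = (|TS|² + |SR|² − |RT|²)/(2·|TS|·|SR|) ≈ 0.78661, so ∠S ≈ 38.13°.
The bisector from S has length 2·|TS|·|SR|·cos(∠S/2)/(|TS|+|SR|) ≈ 50.046.

50.046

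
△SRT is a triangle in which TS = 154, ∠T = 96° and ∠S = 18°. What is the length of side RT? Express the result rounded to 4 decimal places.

52.0922

The third angle is ∠R = 180° − ∠T − ∠S = 66.00°.
Law of sines: RT = TS·sin S/sin R ≈ 52.092.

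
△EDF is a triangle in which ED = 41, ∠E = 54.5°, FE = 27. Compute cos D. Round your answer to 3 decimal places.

cos D ≈ 0.755

By the law of cosines, DF² = FE² + ED² − 2·FE·ED·cos E = 1124.3, so DF ≈ 33.531.
Law of cosines again: cos D = (ED² + DF² − FE²)/(2·ED·DF) ≈ 0.75515, so ∠D ≈ 40.96°.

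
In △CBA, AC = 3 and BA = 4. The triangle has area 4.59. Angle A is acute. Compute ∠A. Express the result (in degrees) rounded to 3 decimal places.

From area = ½·BA·AC·sin A, we get sin A = 2·area/(BA·AC) ≈ 0.76500.
Taking the acute solution, ∠A ≈ 49.91°.

49.907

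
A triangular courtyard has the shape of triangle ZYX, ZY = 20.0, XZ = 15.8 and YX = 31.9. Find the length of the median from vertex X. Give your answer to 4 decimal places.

23.1003

Median from X: ½√(2·YX² + 2·XZ² − ZY²) ≈ 23.1.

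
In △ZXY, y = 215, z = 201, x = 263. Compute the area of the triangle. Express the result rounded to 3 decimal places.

21162.169

Semiperimeter s = (201 + 263 + 215)/2 = 339.5.
Heron's formula: area = √(339.5·138.5·76.5·124.5) ≈ 21162.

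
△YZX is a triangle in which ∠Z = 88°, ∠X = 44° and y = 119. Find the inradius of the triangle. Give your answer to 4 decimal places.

r ≈ 33.8972

The third angle is ∠Y = 180° − ∠Z − ∠X = 48.00°.
Law of sines: z = y·sin Z/sin Y ≈ 160.03.
Law of sines: x = y·sin X/sin Y ≈ 111.24.
Area = ½·y·z·sin X ≈ 6614.5.
Semiperimeter s = (119+160.03+111.24)/2 = 195.13.
Inradius = area/s = 6614.5/195.13 ≈ 33.897.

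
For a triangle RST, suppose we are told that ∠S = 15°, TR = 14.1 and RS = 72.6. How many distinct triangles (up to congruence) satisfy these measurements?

0

RS·sin S = 72.6·sin(15°) ≈ 18.79.
Since TR = 14.1 < 18.79 = RS sin S, no triangle exists.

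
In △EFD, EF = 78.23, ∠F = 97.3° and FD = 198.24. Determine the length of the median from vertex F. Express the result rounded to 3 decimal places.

m_F ≈ 101.831

By the law of cosines, DE² = EF² + FD² − 2·EF·FD·cos F = 49360, so DE ≈ 222.17.
Median from F: ½√(2·EF² + 2·FD² − DE²) ≈ 101.83.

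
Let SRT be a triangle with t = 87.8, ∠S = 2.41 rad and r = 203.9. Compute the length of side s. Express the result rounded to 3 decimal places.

By the law of cosines, s² = r² + t² − 2·r·t·cos S = 75927, so s ≈ 275.55.

275.548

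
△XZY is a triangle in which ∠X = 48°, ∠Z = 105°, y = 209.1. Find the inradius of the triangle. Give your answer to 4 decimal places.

r ≈ 69.3909

The third angle is ∠Y = 180° − ∠X − ∠Z = 27.00°.
Law of sines: x = y·sin X/sin Y ≈ 342.28.
Law of sines: z = y·sin Z/sin Y ≈ 444.89.
Area = ½·y·x·sin Z ≈ 34566.
Semiperimeter s = (342.28+444.89+209.1)/2 = 498.13.
Inradius = area/s = 34566/498.13 ≈ 69.391.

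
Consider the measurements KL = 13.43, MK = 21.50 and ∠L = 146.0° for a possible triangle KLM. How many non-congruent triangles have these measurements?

1

KL·sin L = 13.43·sin(146.0°) ≈ 7.51.
Since ∠L is not acute, a triangle exists only if MK > KL; here MK > KL, so there is exactly one triangle.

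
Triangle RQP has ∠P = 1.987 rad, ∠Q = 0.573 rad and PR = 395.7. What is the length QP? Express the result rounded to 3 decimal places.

The third angle is ∠R = π − ∠Q − ∠P = 0.582 rad.
Law of sines: QP = PR·sin R/sin Q ≈ 400.96.

400.955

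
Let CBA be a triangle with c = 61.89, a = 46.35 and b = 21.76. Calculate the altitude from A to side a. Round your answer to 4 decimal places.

Semiperimeter s = (61.89 + 21.76 + 46.35)/2 = 65.
Heron's formula: area = √(65·3.11·43.24·18.65) ≈ 403.76.
The altitude from A has length 2·area/a ≈ 17.422.

h_A ≈ 17.4221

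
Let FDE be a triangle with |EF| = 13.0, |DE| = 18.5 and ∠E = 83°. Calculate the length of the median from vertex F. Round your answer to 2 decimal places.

15.01

By the law of cosines, |FD|² = |DE|² + |EF|² − 2·|DE|·|EF|·cos E = 452.63, so |FD| ≈ 21.275.
Median from F: ½√(2·|EF|² + 2·|FD|² − |DE|²) ≈ 15.008.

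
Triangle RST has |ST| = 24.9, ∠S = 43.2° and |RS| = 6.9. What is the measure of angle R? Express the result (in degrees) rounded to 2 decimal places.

By the law of cosines, |TR|² = |RS|² + |ST|² − 2·|RS|·|ST|·cos S = 417.13, so |TR| ≈ 20.424.
Law of cosines again: cos R = (|TR|² + |RS|² − |ST|²)/(2·|TR|·|RS|) ≈ -0.55089, so ∠R ≈ 123.43°.

123.43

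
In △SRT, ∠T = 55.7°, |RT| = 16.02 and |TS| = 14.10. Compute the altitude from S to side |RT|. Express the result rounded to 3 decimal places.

11.648

By the law of cosines, |SR|² = |RT|² + |TS|² − 2·|RT|·|TS|·cos T = 200.87, so |SR| ≈ 14.173.
Area = ½·|RT|·|TS|·sin T ≈ 93.3.
The altitude from S has length 2·area/|RT| ≈ 11.648.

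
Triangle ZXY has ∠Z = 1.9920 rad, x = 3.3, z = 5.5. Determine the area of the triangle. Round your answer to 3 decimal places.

Law of sines: sin X = x·sin Z/z ≈ 0.54756.
Since z ≥ x, only the acute value applies: ∠X ≈ 0.5794 rad.
Then ∠Y = π − ∠Z − ∠X ≈ 0.5701 rad.
Law of sines gives y = z·sin Y/sin Z ≈ 3.253.
Area = ½·z·x·sin Y ≈ 4.8983.

4.898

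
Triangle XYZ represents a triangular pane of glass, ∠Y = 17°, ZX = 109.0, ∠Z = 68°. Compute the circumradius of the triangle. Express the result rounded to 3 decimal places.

R ≈ 186.407

The third angle is ∠X = 180° − ∠Y − ∠Z = 95.00°.
Law of sines: YZ = ZX·sin X/sin Y ≈ 371.39.
Law of sines: XY = ZX·sin Z/sin Y ≈ 345.67.
Circumradius = ZX/(2 sin Y) ≈ 186.41.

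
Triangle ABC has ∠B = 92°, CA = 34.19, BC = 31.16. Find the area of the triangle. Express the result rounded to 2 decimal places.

Law of sines: sin A = BC·sin B/CA ≈ 0.91082.
Since CA ≥ BC, only the acute value applies: ∠A ≈ 65.62°.
Then ∠C = 180° − ∠B − ∠A ≈ 22.38°.
Law of sines gives AB = CA·sin C/sin B ≈ 13.026.
Area = ½·CA·BC·sin C ≈ 202.82.

area ≈ 202.82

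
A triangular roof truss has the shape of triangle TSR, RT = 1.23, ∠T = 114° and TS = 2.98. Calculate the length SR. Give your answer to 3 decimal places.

3.657

By the law of cosines, SR² = RT² + TS² − 2·RT·TS·cos T = 13.375, so SR ≈ 3.6572.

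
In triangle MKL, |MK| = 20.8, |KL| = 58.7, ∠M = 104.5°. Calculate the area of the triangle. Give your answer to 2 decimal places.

area ≈ 502.73

Law of sines: sin L = |MK|·sin M/|KL| ≈ 0.34306.
Since |KL| ≥ |MK|, only the acute value applies: ∠L ≈ 20.06°.
Then ∠K = 180° − ∠M − ∠L ≈ 55.44°.
Law of sines gives |LM| = |KL|·sin K/sin M ≈ 49.93.
Area = ½·|KL|·|MK|·sin K ≈ 502.73.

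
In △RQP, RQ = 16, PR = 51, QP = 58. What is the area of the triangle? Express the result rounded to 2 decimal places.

Semiperimeter s = (58 + 51 + 16)/2 = 62.5.
Heron's formula: area = √(62.5·4.5·11.5·46.5) ≈ 387.81.

387.81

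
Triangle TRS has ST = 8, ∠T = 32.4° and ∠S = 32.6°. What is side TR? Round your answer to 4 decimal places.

The third angle is ∠R = 180° − ∠S − ∠T = 115.00°.
Law of sines: TR = ST·sin S/sin R ≈ 4.7557.

4.7557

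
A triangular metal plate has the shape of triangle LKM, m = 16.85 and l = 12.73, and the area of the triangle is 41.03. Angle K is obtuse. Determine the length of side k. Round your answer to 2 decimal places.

29.02

From area = ½·m·l·sin K, we get sin K = 2·area/(m·l) ≈ 0.38256.
Taking the obtuse solution, ∠K ≈ 2.749 rad.
Law of cosines then gives k ≈ 29.023.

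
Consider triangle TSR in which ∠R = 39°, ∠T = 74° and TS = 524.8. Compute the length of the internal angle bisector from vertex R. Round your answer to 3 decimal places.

The third angle is ∠S = 180° − ∠R − ∠T = 67.00°.
Law of sines: SR = TS·sin T/sin R ≈ 801.61.
Law of sines: RT = TS·sin S/sin R ≈ 767.62.
The bisector from R has length 2·SR·RT·cos(∠R/2)/(SR+RT) ≈ 739.27.

t_R ≈ 739.266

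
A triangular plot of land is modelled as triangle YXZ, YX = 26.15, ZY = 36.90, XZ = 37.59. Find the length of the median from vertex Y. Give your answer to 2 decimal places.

25.87

Median from Y: ½√(2·ZY² + 2·YX² − XZ²) ≈ 25.874.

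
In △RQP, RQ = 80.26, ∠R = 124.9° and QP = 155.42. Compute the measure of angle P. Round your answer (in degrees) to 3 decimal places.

Law of sines: sin P = RQ·sin R/QP ≈ 0.42353.
Since QP ≥ RQ, only the acute value applies: ∠P ≈ 25.06°.
Then ∠Q = 180° − ∠R − ∠P ≈ 30.04°.

∠P ≈ 25.058°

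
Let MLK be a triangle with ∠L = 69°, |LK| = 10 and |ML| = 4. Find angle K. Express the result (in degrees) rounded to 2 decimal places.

23.55

By the law of cosines, |KM|² = |ML|² + |LK|² − 2·|ML|·|LK|·cos L = 87.331, so |KM| ≈ 9.3451.
Law of cosines again: cos K = (|LK|² + |KM|² − |ML|²)/(2·|LK|·|KM|) ≈ 0.91669, so ∠K ≈ 23.55°.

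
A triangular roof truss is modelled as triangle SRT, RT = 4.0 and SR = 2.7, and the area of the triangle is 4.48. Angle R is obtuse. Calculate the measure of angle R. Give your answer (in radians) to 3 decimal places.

2.163

From area = ½·SR·RT·sin R, we get sin R = 2·area/(SR·RT) ≈ 0.82963.
Taking the obtuse solution, ∠R ≈ 2.163 rad.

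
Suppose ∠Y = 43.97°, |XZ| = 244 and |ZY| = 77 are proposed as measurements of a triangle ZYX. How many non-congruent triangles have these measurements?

1

|ZY|·sin Y = 77·sin(43.97°) ≈ 53.46.
Since |XZ| ≥ |ZY|, exactly one triangle exists.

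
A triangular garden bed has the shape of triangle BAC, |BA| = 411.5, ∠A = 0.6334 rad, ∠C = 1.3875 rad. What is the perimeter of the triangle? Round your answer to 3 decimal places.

The third angle is ∠B = π − ∠A − ∠C = 1.1207 rad.
Law of sines: |AC| = |BA|·sin B/sin C ≈ 376.83.
Law of sines: |CB| = |BA|·sin A/sin C ≈ 247.71.
Semiperimeter s = (376.83+247.71+411.5)/2 = 518.02.
Perimeter = 376.83 + 247.71 + 411.5 = 1036.

perimeter ≈ 1036.040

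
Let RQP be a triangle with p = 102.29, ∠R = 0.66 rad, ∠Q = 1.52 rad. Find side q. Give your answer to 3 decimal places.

124.567

The third angle is ∠P = π − ∠R − ∠Q = 0.962 rad.
Law of sines: q = p·sin Q/sin P ≈ 124.57.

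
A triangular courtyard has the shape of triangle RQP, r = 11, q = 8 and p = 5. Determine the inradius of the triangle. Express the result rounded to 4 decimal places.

1.5275

Semiperimeter s = (11 + 8 + 5)/2 = 12.
Heron's formula: area = √(12·1·4·7) ≈ 18.33.
Inradius = area/s = 18.33/12 ≈ 1.5275.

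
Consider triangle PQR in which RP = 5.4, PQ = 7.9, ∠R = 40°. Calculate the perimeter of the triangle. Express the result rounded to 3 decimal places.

Law of sines: sin Q = RP·sin R/PQ ≈ 0.43937.
Since PQ ≥ RP, only the acute value applies: ∠Q ≈ 26.06°.
Then ∠P = 180° − ∠R − ∠Q ≈ 113.94°.
Law of sines gives QR = PQ·sin P/sin R ≈ 11.233.
Semiperimeter s = (11.233+5.4+7.9)/2 = 12.267.
Perimeter = 11.233 + 5.4 + 7.9 = 24.533.

24.533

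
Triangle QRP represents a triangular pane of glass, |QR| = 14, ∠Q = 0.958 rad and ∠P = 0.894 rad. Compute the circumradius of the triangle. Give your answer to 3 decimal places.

8.979

The third angle is ∠R = π − ∠P − ∠Q = 1.290 rad.
Law of sines: |RP| = |QR|·sin Q/sin P ≈ 14.691.
Law of sines: |PQ| = |QR|·sin R/sin P ≈ 17.253.
Circumradius = |QR|/(2 sin P) ≈ 8.9792.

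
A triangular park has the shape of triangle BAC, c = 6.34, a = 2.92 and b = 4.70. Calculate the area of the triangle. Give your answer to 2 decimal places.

area ≈ 6.43

Semiperimeter s = (4.7 + 2.92 + 6.34)/2 = 6.98.
Heron's formula: area = √(6.98·2.28·4.06·0.64) ≈ 6.4306.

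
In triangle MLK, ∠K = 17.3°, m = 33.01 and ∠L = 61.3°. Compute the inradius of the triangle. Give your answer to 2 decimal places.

The third angle is ∠M = 180° − ∠L − ∠K = 101.40°.
Law of sines: l = m·sin L/sin M ≈ 29.537.
Law of sines: k = m·sin K/sin M ≈ 10.014.
Area = ½·m·l·sin K ≈ 144.97.
Semiperimeter s = (33.01+29.537+10.014)/2 = 36.281.
Inradius = area/s = 144.97/36.281 ≈ 3.9959.

r ≈ 4.00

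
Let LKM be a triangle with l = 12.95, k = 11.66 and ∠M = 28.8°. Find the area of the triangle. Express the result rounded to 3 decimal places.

Area = ½·l·k·sin M ≈ 36.372.

area ≈ 36.372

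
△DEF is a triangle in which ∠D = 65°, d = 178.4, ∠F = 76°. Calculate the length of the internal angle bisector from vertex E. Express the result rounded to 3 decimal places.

The third angle is ∠E = 180° − ∠F − ∠D = 39.00°.
Law of sines: e = d·sin E/sin D ≈ 123.88.
Law of sines: f = d·sin F/sin D ≈ 191.
The bisector from E has length 2·f·d·cos(∠E/2)/(f+d) ≈ 173.9.

173.901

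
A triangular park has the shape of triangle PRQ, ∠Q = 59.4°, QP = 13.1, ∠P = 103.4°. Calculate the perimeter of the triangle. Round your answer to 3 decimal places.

perimeter ≈ 94.326

The third angle is ∠R = 180° − ∠Q − ∠P = 17.20°.
Law of sines: RQ = QP·sin P/sin R ≈ 43.094.
Law of sines: PR = QP·sin Q/sin R ≈ 38.131.
Semiperimeter s = (43.094+13.1+38.131)/2 = 47.163.
Perimeter = 43.094 + 13.1 + 38.131 = 94.326.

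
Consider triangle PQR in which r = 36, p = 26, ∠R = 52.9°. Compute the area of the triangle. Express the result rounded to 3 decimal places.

area ≈ 467.735

Law of sines: sin P = p·sin R/r ≈ 0.57603.
Since r ≥ p, only the acute value applies: ∠P ≈ 35.17°.
Then ∠Q = 180° − ∠R − ∠P ≈ 91.93°.
Law of sines gives q = r·sin Q/sin R ≈ 45.111.
Area = ½·r·p·sin Q ≈ 467.74.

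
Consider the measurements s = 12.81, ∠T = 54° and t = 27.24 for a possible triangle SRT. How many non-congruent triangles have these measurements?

s·sin T = 12.81·sin(54°) ≈ 10.36.
Since t ≥ s, exactly one triangle exists.

1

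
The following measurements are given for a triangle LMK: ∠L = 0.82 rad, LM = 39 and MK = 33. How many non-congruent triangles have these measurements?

LM·sin L = 39·sin(0.82 rad) ≈ 28.51.
Since LM sin L < MK < LM (28.51 < 33 < 39), two triangles exist.

2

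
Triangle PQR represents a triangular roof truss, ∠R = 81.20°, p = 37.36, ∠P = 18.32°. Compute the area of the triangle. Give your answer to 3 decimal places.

area ≈ 2163.919

The third angle is ∠Q = 180° − ∠R − ∠P = 80.48°.
Law of sines: q = p·sin Q/sin P ≈ 117.22.
Law of sines: r = p·sin R/sin P ≈ 117.46.
Area = ½·p·q·sin R ≈ 2163.9.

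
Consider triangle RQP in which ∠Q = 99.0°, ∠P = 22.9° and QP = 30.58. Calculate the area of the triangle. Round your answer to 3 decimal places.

area ≈ 211.670

The third angle is ∠R = 180° − ∠Q − ∠P = 58.10°.
Law of sines: PR = QP·sin Q/sin R ≈ 35.577.
Law of sines: RQ = QP·sin P/sin R ≈ 14.016.
Area = ½·QP·PR·sin P ≈ 211.67.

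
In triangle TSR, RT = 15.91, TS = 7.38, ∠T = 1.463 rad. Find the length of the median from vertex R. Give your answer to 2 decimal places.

15.94

By the law of cosines, SR² = RT² + TS² − 2·RT·TS·cos T = 282.33, so SR ≈ 16.803.
Median from R: ½√(2·SR² + 2·RT² − TS²) ≈ 15.941.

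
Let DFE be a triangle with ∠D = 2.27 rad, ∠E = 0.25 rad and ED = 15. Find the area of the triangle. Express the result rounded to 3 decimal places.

area ≈ 36.581

The third angle is ∠F = π − ∠E − ∠D = 0.622 rad.
Law of sines: FE = ED·sin D/sin F ≈ 19.714.
Law of sines: DF = ED·sin E/sin F ≈ 6.3728.
Area = ½·ED·FE·sin E ≈ 36.581.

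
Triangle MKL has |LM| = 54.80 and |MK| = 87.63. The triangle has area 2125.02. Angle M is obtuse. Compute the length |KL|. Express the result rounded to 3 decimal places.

123.098

From area = ½·|LM|·|MK|·sin M, we get sin M = 2·area/(|LM|·|MK|) ≈ 0.88503.
Taking the obtuse solution, ∠M ≈ 117.74°.
Law of cosines then gives |KL| ≈ 123.1.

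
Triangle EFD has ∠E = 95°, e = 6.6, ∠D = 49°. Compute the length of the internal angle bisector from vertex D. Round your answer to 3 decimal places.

4.457

The third angle is ∠F = 180° − ∠D − ∠E = 36.00°.
Law of sines: f = e·sin F/sin E ≈ 3.8942.
Law of sines: d = e·sin D/sin E ≈ 5.0001.
The bisector from D has length 2·e·f·cos(∠D/2)/(e+f) ≈ 4.4572.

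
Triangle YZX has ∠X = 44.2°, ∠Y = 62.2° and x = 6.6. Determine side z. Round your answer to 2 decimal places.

9.08

The third angle is ∠Z = 180° − ∠X − ∠Y = 73.60°.
Law of sines: z = x·sin Z/sin X ≈ 9.0817.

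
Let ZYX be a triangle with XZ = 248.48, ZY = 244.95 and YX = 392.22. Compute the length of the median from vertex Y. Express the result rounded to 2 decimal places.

Median from Y: ½√(2·ZY² + 2·YX² − XZ²) ≈ 302.46.

302.46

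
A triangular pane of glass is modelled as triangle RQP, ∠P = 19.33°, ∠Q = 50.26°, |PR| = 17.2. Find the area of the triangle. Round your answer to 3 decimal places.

The third angle is ∠R = 180° − ∠Q − ∠P = 110.41°.
Law of sines: |QP| = |PR|·sin R/sin Q ≈ 20.964.
Law of sines: |RQ| = |PR|·sin P/sin Q ≈ 7.404.
Area = ½·|PR|·|QP|·sin P ≈ 59.677.

59.677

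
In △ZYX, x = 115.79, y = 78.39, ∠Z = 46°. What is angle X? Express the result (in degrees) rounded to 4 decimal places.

By the law of cosines, z² = y² + x² − 2·y·x·cos Z = 6941.8, so z ≈ 83.317.
Law of cosines again: cos X = (z² + y² − x²)/(2·z·y) ≈ -0.02454, so ∠X ≈ 91.41°.

91.4061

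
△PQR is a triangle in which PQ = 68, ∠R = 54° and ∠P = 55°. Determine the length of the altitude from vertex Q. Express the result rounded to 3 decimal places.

The third angle is ∠Q = 180° − ∠R − ∠P = 71.00°.
Law of sines: QR = PQ·sin P/sin R ≈ 68.852.
Law of sines: RP = PQ·sin Q/sin R ≈ 79.473.
Area = ½·PQ·QR·sin Q ≈ 2213.4.
The altitude from Q has length 2·area/RP ≈ 55.702.

h_Q ≈ 55.702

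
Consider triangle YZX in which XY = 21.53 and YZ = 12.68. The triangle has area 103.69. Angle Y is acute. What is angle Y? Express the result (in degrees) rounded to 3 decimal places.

∠Y ≈ 49.432°

From area = ½·XY·YZ·sin Y, we get sin Y = 2·area/(XY·YZ) ≈ 0.75963.
Taking the acute solution, ∠Y ≈ 49.43°.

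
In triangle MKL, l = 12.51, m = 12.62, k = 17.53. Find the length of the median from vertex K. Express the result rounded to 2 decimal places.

9.00

Median from K: ½√(2·l² + 2·m² − k²) ≈ 9.0032.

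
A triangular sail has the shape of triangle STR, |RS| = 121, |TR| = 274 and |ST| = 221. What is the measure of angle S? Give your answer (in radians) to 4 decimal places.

By the law of cosines, cos S = (|RS|² + |ST|² − |TR|²) / (2·|RS|·|ST|) ≈ -0.21678, so ∠S ≈ 1.789 rad.

1.7893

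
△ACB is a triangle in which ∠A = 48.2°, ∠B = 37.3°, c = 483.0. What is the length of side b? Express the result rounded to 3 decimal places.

293.597

The third angle is ∠C = 180° − ∠B − ∠A = 94.50°.
Law of sines: b = c·sin B/sin C ≈ 293.6.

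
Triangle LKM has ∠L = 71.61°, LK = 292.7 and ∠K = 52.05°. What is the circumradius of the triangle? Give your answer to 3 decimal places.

175.829

The third angle is ∠M = 180° − ∠L − ∠K = 56.34°.
Law of sines: KM = LK·sin L/sin M ≈ 333.7.
Law of sines: ML = LK·sin K/sin M ≈ 277.3.
Circumradius = LK/(2 sin M) ≈ 175.83.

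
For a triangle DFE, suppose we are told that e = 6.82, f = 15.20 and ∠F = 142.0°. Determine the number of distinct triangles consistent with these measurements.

1

e·sin F = 6.82·sin(142.0°) ≈ 4.199.
Since ∠F is not acute, a triangle exists only if f > e; here f > e, so there is exactly one triangle.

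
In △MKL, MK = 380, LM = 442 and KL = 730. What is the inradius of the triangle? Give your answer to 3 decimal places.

r ≈ 88.546

Semiperimeter s = (730 + 442 + 380)/2 = 776.
Heron's formula: area = √(776·46·334·396) ≈ 68712.
Inradius = area/s = 68712/776 ≈ 88.546.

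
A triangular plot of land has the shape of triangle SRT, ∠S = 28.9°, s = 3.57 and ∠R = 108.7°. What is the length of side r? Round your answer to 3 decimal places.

6.997

The third angle is ∠T = 180° − ∠S − ∠R = 42.40°.
Law of sines: r = s·sin R/sin S ≈ 6.997.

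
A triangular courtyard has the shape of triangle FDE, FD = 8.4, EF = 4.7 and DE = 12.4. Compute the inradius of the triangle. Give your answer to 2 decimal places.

0.98

Semiperimeter s = (12.4 + 4.7 + 8.4)/2 = 12.75.
Heron's formula: area = √(12.75·0.35·8.05·4.35) ≈ 12.501.
Inradius = area/s = 12.501/12.75 ≈ 0.98044.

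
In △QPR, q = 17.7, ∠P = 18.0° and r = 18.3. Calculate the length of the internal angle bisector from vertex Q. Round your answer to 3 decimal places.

6.862

By the law of cosines, p² = r² + q² − 2·r·q·cos P = 32.067, so p ≈ 5.6627.
Law of cosines again: cos Q = (p² + r² − q²)/(2·p·r) ≈ 0.25894, so ∠Q ≈ 74.99°.
The bisector from Q has length 2·p·r·cos(∠Q/2)/(p+r) ≈ 6.8621.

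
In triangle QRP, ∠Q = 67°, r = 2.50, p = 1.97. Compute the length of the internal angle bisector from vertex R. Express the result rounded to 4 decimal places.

By the law of cosines, q² = r² + p² − 2·r·p·cos Q = 6.2822, so q ≈ 2.5064.
Law of cosines again: cos R = (p² + q² − r²)/(2·p·q) ≈ 0.39625, so ∠R ≈ 66.66°.
The bisector from R has length 2·p·q·cos(∠R/2)/(p+q) ≈ 1.8433.

1.8433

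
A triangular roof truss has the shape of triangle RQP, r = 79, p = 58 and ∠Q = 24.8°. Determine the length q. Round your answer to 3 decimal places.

35.863

By the law of cosines, q² = p² + r² − 2·p·r·cos Q = 1286.1, so q ≈ 35.863.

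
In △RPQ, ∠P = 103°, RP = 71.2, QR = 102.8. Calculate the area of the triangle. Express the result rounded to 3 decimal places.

area ≈ 2075.869

Law of sines: sin Q = RP·sin P/QR ≈ 0.67486.
Since QR ≥ RP, only the acute value applies: ∠Q ≈ 42.44°.
Then ∠R = 180° − ∠P − ∠Q ≈ 34.56°.
Law of sines gives PQ = QR·sin R/sin P ≈ 59.845.
Area = ½·QR·RP·sin R ≈ 2075.9.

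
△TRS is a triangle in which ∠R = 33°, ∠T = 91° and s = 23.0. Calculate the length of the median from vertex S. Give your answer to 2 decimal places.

The third angle is ∠S = 180° − ∠T − ∠R = 56.00°.
Law of sines: t = s·sin T/sin S ≈ 27.739.
Law of sines: r = s·sin R/sin S ≈ 15.11.
Median from S: ½√(2·t² + 2·r² − s²) ≈ 19.147.

m_S ≈ 19.15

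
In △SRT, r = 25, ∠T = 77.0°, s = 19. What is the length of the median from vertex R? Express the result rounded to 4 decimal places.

By the law of cosines, t² = s² + r² − 2·s·r·cos T = 772.3, so t ≈ 27.79.
Median from R: ½√(2·t² + 2·s² − r²) ≈ 20.258.

m_R ≈ 20.2583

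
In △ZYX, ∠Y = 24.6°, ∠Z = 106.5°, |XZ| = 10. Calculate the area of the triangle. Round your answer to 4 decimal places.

The third angle is ∠X = 180° − ∠Z − ∠Y = 48.90°.
Law of sines: |YX| = |XZ|·sin Z/sin Y ≈ 23.033.
Law of sines: |ZY| = |XZ|·sin X/sin Y ≈ 18.102.
Area = ½·|XZ|·|YX|·sin X ≈ 86.784.

86.7841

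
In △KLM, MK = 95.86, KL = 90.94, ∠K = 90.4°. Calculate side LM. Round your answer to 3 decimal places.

132.593

By the law of cosines, LM² = MK² + KL² − 2·MK·KL·cos K = 17581, so LM ≈ 132.59.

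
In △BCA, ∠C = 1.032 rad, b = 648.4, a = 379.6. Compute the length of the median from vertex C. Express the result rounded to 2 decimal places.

By the law of cosines, c² = a² + b² − 2·a·b·cos C = 3.1194e+05, so c ≈ 558.51.
Median from C: ½√(2·a² + 2·b² − c²) ≈ 451.97.

m_C ≈ 451.97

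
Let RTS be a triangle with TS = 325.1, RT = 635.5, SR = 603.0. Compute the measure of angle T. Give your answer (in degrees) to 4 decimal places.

By the law of cosines, cos T = (RT² + TS² − SR²) / (2·RT·TS) ≈ 0.35320, so ∠T ≈ 69.32°.

∠T ≈ 69.3171°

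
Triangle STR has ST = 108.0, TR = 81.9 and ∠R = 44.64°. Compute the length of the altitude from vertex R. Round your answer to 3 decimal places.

Law of sines: sin S = TR·sin R/ST ≈ 0.53284.
Since ST ≥ TR, only the acute value applies: ∠S ≈ 32.20°.
Then ∠T = 180° − ∠R − ∠S ≈ 103.16°.
Law of sines gives RS = ST·sin T/sin R ≈ 149.67.
Area = ½·ST·TR·sin T ≈ 4306.4.
The altitude from R has length 2·area/ST ≈ 79.748.

79.748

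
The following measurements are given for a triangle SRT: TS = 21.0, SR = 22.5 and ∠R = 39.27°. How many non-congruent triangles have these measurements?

2

SR·sin R = 22.5·sin(39.27°) ≈ 14.24.
Since SR sin R < TS < SR (14.24 < 21.0 < 22.5), two triangles exist.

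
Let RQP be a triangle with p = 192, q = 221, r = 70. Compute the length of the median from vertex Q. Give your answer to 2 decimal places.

Median from Q: ½√(2·p² + 2·r² − q²) ≈ 93.122.

93.12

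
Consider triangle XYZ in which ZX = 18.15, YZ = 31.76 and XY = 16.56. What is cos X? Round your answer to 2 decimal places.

-0.67

By the law of cosines, cos X = (ZX² + XY² − YZ²) / (2·ZX·XY) ≈ -0.67380, so ∠X ≈ 132.36°.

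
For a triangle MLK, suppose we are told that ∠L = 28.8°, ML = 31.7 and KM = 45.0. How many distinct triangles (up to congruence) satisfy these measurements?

ML·sin L = 31.7·sin(28.8°) ≈ 15.27.
Since KM ≥ ML, exactly one triangle exists.

1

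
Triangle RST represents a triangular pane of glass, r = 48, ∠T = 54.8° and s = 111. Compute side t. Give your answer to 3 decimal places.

92.101

By the law of cosines, t² = r² + s² − 2·r·s·cos T = 8482.5, so t ≈ 92.101.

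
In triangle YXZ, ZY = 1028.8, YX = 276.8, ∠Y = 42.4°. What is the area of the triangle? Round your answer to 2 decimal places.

Area = ½·ZY·YX·sin Y ≈ 96011.

area ≈ 96011.17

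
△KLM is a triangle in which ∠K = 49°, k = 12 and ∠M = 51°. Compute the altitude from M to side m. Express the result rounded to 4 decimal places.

The third angle is ∠L = 180° − ∠M − ∠K = 80.00°.
Law of sines: l = k·sin L/sin K ≈ 15.659.
Law of sines: m = k·sin M/sin K ≈ 12.357.
Area = ½·k·l·sin M ≈ 73.014.
The altitude from M has length 2·area/m ≈ 11.818.

11.8177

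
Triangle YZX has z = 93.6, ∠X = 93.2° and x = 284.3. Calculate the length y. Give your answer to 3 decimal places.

Law of sines: sin Z = z·sin X/x ≈ 0.32872.
Since x ≥ z, only the acute value applies: ∠Z ≈ 19.19°.
Then ∠Y = 180° − ∠X − ∠Z ≈ 67.61°.
Law of sines gives y = x·sin Y/sin X ≈ 263.28.

263.276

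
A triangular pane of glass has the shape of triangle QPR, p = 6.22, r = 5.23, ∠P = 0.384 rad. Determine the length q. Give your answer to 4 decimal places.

10.7525

Law of sines: sin R = r·sin P/p ≈ 0.31500.
Since p ≥ r, only the acute value applies: ∠R ≈ 0.320 rad.
Then ∠Q = π − ∠P − ∠R ≈ 2.437 rad.
Law of sines gives q = p·sin Q/sin P ≈ 10.752.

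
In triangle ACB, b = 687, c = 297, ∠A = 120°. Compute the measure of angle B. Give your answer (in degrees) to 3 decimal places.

42.889

By the law of cosines, a² = c² + b² − 2·c·b·cos A = 7.6422e+05, so a ≈ 874.2.
Law of cosines again: cos B = (a² + c² − b²)/(2·a·c) ≈ 0.73267, so ∠B ≈ 42.89°.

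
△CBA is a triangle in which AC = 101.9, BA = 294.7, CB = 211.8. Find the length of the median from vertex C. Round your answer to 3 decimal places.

Median from C: ½√(2·AC² + 2·CB² − BA²) ≈ 76.873.

76.873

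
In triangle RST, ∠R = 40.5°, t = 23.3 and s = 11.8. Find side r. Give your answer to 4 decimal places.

By the law of cosines, r² = s² + t² − 2·s·t·cos R = 264, so r ≈ 16.248.

16.2480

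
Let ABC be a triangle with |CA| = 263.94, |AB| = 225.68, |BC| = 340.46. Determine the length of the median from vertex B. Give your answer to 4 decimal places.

m_B ≈ 256.9166

Median from B: ½√(2·|AB|² + 2·|BC|² − |CA|²) ≈ 256.92.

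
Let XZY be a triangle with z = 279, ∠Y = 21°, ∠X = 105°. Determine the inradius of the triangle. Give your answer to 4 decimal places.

45.2713

The third angle is ∠Z = 180° − ∠Y − ∠X = 54.00°.
Law of sines: x = z·sin X/sin Z ≈ 333.11.
Law of sines: y = z·sin Y/sin Z ≈ 123.59.
Area = ½·z·x·sin Y ≈ 16653.
Semiperimeter s = (333.11+279+123.59)/2 = 367.85.
Inradius = area/s = 16653/367.85 ≈ 45.271.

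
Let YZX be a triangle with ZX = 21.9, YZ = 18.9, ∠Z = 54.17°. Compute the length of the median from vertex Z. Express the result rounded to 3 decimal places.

By the law of cosines, XY² = YZ² + ZX² − 2·YZ·ZX·cos Z = 352.23, so XY ≈ 18.768.
Median from Z: ½√(2·YZ² + 2·ZX² − XY²) ≈ 18.176.

18.176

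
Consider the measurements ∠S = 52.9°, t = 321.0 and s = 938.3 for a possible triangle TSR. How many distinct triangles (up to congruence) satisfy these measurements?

1

t·sin S = 321.0·sin(52.9°) ≈ 256.
Since s ≥ t, exactly one triangle exists.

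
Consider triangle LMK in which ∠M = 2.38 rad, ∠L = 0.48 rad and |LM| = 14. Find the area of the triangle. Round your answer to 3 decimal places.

112.380

The third angle is ∠K = π − ∠L − ∠M = 0.282 rad.
Law of sines: |MK| = |LM|·sin L/sin K ≈ 23.265.
Law of sines: |KL| = |LM|·sin M/sin K ≈ 34.766.
Area = ½·|LM|·|MK|·sin M ≈ 112.38.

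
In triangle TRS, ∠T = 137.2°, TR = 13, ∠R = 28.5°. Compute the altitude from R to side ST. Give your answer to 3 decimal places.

8.833

The third angle is ∠S = 180° − ∠T − ∠R = 14.30°.
Law of sines: RS = TR·sin T/sin S ≈ 35.76.
Law of sines: ST = TR·sin R/sin S ≈ 25.114.
Area = ½·TR·RS·sin R ≈ 110.91.
The altitude from R has length 2·area/ST ≈ 8.8327.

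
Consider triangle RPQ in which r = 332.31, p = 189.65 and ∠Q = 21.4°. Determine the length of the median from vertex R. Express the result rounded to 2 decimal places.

By the law of cosines, q² = r² + p² − 2·r·p·cos Q = 29042, so q ≈ 170.42.
Median from R: ½√(2·p² + 2·q² − r²) ≈ 69.979.

m_R ≈ 69.98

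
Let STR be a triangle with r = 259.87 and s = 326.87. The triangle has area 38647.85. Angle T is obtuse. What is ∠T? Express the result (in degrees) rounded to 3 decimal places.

∠T ≈ 114.500°

From area = ½·r·s·sin T, we get sin T = 2·area/(r·s) ≈ 0.90996.
Taking the obtuse solution, ∠T ≈ 114.50°.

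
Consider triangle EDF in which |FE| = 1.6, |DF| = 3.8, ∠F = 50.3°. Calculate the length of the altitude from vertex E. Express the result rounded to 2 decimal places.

h_E ≈ 1.23

By the law of cosines, |ED|² = |DF|² + |FE|² − 2·|DF|·|FE|·cos F = 9.2326, so |ED| ≈ 3.0385.
Area = ½·|DF|·|FE|·sin F ≈ 2.339.
The altitude from E has length 2·area/|DF| ≈ 1.231.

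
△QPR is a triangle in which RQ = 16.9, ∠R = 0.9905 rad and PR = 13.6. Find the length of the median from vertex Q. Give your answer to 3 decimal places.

m_Q ≈ 14.347

By the law of cosines, QP² = PR² + RQ² − 2·PR·RQ·cos R = 218.54, so QP ≈ 14.783.
Median from Q: ½√(2·RQ² + 2·QP² − PR²) ≈ 14.347.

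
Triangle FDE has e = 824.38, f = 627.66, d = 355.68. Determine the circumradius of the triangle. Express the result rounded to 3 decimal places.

By the law of cosines, cos F = (d² + e² − f²) / (2·d·e) ≈ 0.70282, so ∠F ≈ 45.35°.
Circumradius = f/(2 sin F) ≈ 441.16.

441.162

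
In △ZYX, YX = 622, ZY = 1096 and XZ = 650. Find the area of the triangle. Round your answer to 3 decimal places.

Semiperimeter s = (622 + 650 + 1096)/2 = 1184.
Heron's formula: area = √(1184·562·534·88) ≈ 1.7683e+05.

176830.011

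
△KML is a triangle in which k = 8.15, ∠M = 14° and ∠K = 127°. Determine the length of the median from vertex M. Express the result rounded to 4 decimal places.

The third angle is ∠L = 180° − ∠K − ∠M = 39.00°.
Law of sines: m = k·sin M/sin K ≈ 2.4688.
Law of sines: l = k·sin L/sin K ≈ 6.4222.
Median from M: ½√(2·l² + 2·k² − m²) ≈ 7.2325.

7.2325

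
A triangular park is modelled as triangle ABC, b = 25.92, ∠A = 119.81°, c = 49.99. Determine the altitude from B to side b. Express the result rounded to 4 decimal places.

By the law of cosines, a² = b² + c² − 2·b·c·cos A = 4459.1, so a ≈ 66.777.
Area = ½·b·c·sin A ≈ 562.14.
The altitude from B has length 2·area/b ≈ 43.375.

h_B ≈ 43.3753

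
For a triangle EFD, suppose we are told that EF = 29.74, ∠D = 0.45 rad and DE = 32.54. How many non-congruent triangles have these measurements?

2

DE·sin D = 32.54·sin(0.45 rad) ≈ 14.15.
Since DE sin D < EF < DE (14.15 < 29.74 < 32.54), two triangles exist.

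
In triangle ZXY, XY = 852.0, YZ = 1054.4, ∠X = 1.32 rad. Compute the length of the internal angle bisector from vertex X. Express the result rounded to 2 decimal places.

t_X ≈ 679.19

Law of sines: sin Z = XY·sin X/YZ ≈ 0.78276.
Since YZ ≥ XY, only the acute value applies: ∠Z ≈ 0.899 rad.
Then ∠Y = π − ∠X − ∠Z ≈ 0.922 rad.
Law of sines gives ZX = YZ·sin Y/sin X ≈ 867.62.
The bisector from X has length 2·ZX·XY·cos(∠X/2)/(ZX+XY) ≈ 679.19.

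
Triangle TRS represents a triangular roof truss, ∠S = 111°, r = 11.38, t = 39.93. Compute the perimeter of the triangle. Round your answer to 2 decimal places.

By the law of cosines, s² = t² + r² − 2·t·r·cos S = 2049.6, so s ≈ 45.272.
Semiperimeter p = (39.93+11.38+45.272)/2 = 48.291.
Perimeter = 39.93 + 11.38 + 45.272 = 96.582.

96.58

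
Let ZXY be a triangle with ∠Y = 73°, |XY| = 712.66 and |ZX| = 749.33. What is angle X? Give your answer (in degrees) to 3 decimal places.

41.563

Law of sines: sin Z = |XY|·sin Y/|ZX| ≈ 0.90951.
Since |ZX| ≥ |XY|, only the acute value applies: ∠Z ≈ 65.44°.
Then ∠X = 180° − ∠Y − ∠Z ≈ 41.56°.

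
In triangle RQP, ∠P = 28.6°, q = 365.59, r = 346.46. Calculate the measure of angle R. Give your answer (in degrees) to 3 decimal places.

∠R ≈ 69.683°

By the law of cosines, p² = r² + q² − 2·r·q·cos P = 31276, so p ≈ 176.85.
Law of cosines again: cos R = (q² + p² − r²)/(2·q·p) ≈ 0.34721, so ∠R ≈ 69.68°.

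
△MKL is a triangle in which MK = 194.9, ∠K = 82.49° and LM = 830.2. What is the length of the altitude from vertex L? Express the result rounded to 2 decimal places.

h_L ≈ 825.73

Law of sines: sin L = MK·sin K/LM ≈ 0.23275.
Since LM ≥ MK, only the acute value applies: ∠L ≈ 13.46°.
Then ∠M = 180° − ∠K − ∠L ≈ 84.05°.
Law of sines gives KL = LM·sin M/sin K ≈ 832.87.
Area = ½·LM·MK·sin M ≈ 80467.
The altitude from L has length 2·area/MK ≈ 825.73.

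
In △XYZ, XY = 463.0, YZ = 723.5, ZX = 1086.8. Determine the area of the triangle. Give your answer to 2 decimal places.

area ≈ 125578.99

Semiperimeter s = (723.5 + 1086.8 + 463)/2 = 1136.7.
Heron's formula: area = √(1136.7·413.15·49.85·673.65) ≈ 1.2558e+05.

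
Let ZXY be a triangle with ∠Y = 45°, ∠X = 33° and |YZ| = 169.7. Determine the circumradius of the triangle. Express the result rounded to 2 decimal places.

155.79

The third angle is ∠Z = 180° − ∠X − ∠Y = 102.00°.
Law of sines: |XY| = |YZ|·sin Z/sin X ≈ 304.77.
Law of sines: |ZX| = |YZ|·sin Y/sin X ≈ 220.32.
Circumradius = |YZ|/(2 sin X) ≈ 155.79.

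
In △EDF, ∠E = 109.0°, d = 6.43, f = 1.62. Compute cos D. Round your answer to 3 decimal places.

By the law of cosines, e² = d² + f² − 2·d·f·cos E = 50.752, so e ≈ 7.124.
Law of cosines again: cos D = (f² + e² − d²)/(2·f·e) ≈ 0.52125, so ∠D ≈ 58.58°.

cos D ≈ 0.521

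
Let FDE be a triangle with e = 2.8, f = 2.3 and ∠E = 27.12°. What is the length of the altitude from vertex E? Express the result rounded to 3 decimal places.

1.739

Law of sines: sin F = f·sin E/e ≈ 0.37445.
Since e ≥ f, only the acute value applies: ∠F ≈ 21.99°.
Then ∠D = 180° − ∠E − ∠F ≈ 130.89°.
Law of sines gives d = e·sin D/sin E ≈ 4.6434.
Area = ½·e·f·sin D ≈ 2.4342.
The altitude from E has length 2·area/e ≈ 1.7387.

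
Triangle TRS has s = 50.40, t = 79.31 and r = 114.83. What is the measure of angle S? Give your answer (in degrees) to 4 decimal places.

21.5950

By the law of cosines, cos S = (t² + r² − s²) / (2·t·r) ≈ 0.92981, so ∠S ≈ 21.60°.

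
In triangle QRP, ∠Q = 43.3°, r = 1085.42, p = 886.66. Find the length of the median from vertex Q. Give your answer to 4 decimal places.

917.2128

By the law of cosines, q² = r² + p² − 2·r·p·cos Q = 5.6349e+05, so q ≈ 750.66.
Median from Q: ½√(2·r² + 2·p² − q²) ≈ 917.21.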